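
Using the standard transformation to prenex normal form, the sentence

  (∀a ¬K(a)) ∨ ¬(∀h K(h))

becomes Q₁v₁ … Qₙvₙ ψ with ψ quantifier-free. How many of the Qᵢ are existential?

1

Drive negations inward (¬∀x A ≡ ∃x ¬A, ¬∃x A ≡ ∀x ¬A, De Morgan for ∧/∨):
  (∀a ¬K(a)) ∨ (∃h ¬K(h))
All bound variables are already distinct, so no renaming is needed.
Extract every quantifier outward, since the variables are now distinct and don't occur free across branches:
  ∀a ∃h (¬K(a) ∨ ¬K(h))
The prefix is ∀a ∃h: 1 universal, 1 existential.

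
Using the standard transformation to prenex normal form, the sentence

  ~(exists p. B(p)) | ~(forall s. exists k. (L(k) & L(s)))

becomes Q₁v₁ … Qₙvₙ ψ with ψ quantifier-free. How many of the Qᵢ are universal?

2

Move each ¬ inward, flipping quantifiers it crosses:
  (forall p. ~B(p)) | (exists s. forall k. (~L(k) | ~L(s)))
All bound variables are already distinct, so no renaming is needed.
Extract every quantifier outward, since the variables are now distinct and don't occur free across branches:
  forall p. exists s. forall k. (~B(p) | ~L(k) | ~L(s))
The prefix is forall p exists s forall k: 2 universal, 1 existential.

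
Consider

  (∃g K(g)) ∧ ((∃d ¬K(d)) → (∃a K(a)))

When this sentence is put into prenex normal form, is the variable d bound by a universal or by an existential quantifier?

universal

First replace A → B with ¬A ∨ B.
  (∃g K(g)) ∧ (¬(∃d ¬K(d)) ∨ (∃a K(a)))
Drive negations inward (¬∀x A ≡ ∃x ¬A, ¬∃x A ≡ ∀x ¬A, De Morgan for ∧/∨):
  (∃g K(g)) ∧ ((∀d K(d)) ∨ (∃a K(a)))
Extract every quantifier outward, since the variables are now distinct and don't occur free across branches:
  ∃g ∀d ∃a (K(g) ∧ (K(d) ∨ K(a)))
The quantifier ∃d sits under an odd number of negations (counting the antecedent side of each →), so it flips to ∀d.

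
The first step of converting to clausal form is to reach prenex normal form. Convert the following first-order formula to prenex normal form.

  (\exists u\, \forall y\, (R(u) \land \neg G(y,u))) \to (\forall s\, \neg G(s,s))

\forall u\, \exists y\, \forall s\, (\neg R(u) \lor G(y,u) \lor \neg G(s,s))

Eliminate → and ↔ using ¬ and ∨.
  \neg (\exists u\, \forall y\, (R(u) \land \neg G(y,u))) \lor (\forall s\, \neg G(s,s))
Move each ¬ inward, flipping quantifiers it crosses:
  (\forall u\, \exists y\, (\neg R(u) \lor G(y,u))) \lor (\forall s\, \neg G(s,s))
All bound variables are already distinct, so no renaming is needed.
Finally move all quantifiers to the prefix:
  \forall u\, \exists y\, \forall s\, (\neg R(u) \lor G(y,u) \lor \neg G(s,s))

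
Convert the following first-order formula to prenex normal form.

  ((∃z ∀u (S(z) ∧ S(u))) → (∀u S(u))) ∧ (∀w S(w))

∀z ∃u ∀v1 ∀w ((¬S(z) ∨ ¬S(u) ∨ S(v1)) ∧ S(w))

Eliminate → and ↔ using ¬ and ∨.
  (¬(∃z ∀u (S(z) ∧ S(u))) ∨ (∀u S(u))) ∧ (∀w S(w))
Move each ¬ inward, flipping quantifiers it crosses:
  ((∀z ∃u (¬S(z) ∨ ¬S(u))) ∨ (∀u S(u))) ∧ (∀w S(w))
Rename bound variables to avoid capture: u↦v1.
  ((∀z ∃u (¬S(z) ∨ ¬S(u))) ∨ (∀v1 S(v1))) ∧ (∀w S(w))
Finally move all quantifiers to the prefix:
  ∀z ∃u ∀v1 ∀w ((¬S(z) ∨ ¬S(u) ∨ S(v1)) ∧ S(w))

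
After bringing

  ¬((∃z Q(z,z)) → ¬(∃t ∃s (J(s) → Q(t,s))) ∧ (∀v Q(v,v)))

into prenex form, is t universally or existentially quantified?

existential

Rewrite implications/biconditionals: A → B as ¬A ∨ B.
  ¬(¬(∃z Q(z,z)) ∨ ¬(∃t ∃s (¬J(s) ∨ Q(t,s))) ∧ (∀v Q(v,v)))
Push ¬ through the quantifiers and connectives to reach negation normal form:
  (∃z Q(z,z)) ∧ ((∃t ∃s (¬J(s) ∨ Q(t,s))) ∨ (∃v ¬Q(v,v)))
All bound variables are already distinct, so no renaming is needed.
Finally move all quantifiers to the prefix:
  ∃z ∃t ∃s ∃v (Q(z,z) ∧ (¬J(s) ∨ Q(t,s) ∨ ¬Q(v,v)))
The quantifier ∃t sits under an even number of negations (counting the antecedent side of each →), so it remains existential.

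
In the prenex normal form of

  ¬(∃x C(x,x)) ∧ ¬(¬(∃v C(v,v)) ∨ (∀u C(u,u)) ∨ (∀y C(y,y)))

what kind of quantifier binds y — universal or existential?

Move each ¬ inward, flipping quantifiers it crosses:
  (∀x ¬C(x,x)) ∧ (∃v C(v,v)) ∧ (∃u ¬C(u,u)) ∧ (∃y ¬C(y,y))
Pull the quantifiers to the front (each side's bound variable is not free in the other side):
  ∀x ∃v ∃u ∃y (¬C(x,x) ∧ C(v,v) ∧ ¬C(u,u) ∧ ¬C(y,y))
The quantifier ∀y sits under an odd number of negations, so it flips to ∃y.

existential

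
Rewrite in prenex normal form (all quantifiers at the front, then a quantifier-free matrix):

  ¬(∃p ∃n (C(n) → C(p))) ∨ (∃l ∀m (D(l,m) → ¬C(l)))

Eliminate → and ↔ using ¬ and ∨.
  ¬(∃p ∃n (¬C(n) ∨ C(p))) ∨ (∃l ∀m (¬D(l,m) ∨ ¬C(l)))
Push ¬ through the quantifiers and connectives to reach negation normal form:
  (∀p ∀n (C(n) ∧ ¬C(p))) ∨ (∃l ∀m (¬D(l,m) ∨ ¬C(l)))
All bound variables are already distinct, so no renaming is needed.
Pull the quantifiers to the front (each side's bound variable is not free in the other side):
  ∀p ∀n ∃l ∀m (C(n) ∧ ¬C(p) ∨ ¬D(l,m) ∨ ¬C(l))

∀p ∀n ∃l ∀m (C(n) ∧ ¬C(p) ∨ ¬D(l,m) ∨ ¬C(l))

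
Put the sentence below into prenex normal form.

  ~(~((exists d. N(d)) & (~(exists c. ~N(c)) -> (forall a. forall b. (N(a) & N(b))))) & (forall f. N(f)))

exists d. exists c. forall a. forall b. exists f. (N(d) & (~N(c) | N(a) & N(b)) | ~N(f))

First replace A → B with ¬A ∨ B.
  ~(~((exists d. N(d)) & (~~(exists c. ~N(c)) | (forall a. forall b. (N(a) & N(b))))) & (forall f. N(f)))
Push ¬ through the quantifiers and connectives to reach negation normal form:
  (exists d. N(d)) & ((exists c. ~N(c)) | (forall a. forall b. (N(a) & N(b)))) | (exists f. ~N(f))
Extract every quantifier outward, since the variables are now distinct and don't occur free across branches:
  exists d. exists c. forall a. forall b. exists f. (N(d) & (~N(c) | N(a) & N(b)) | ~N(f))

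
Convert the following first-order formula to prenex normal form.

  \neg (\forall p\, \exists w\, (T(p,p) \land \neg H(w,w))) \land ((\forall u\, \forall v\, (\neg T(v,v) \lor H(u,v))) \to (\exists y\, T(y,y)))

\exists p\, \forall w\, \exists u\, \exists v\, \exists y\, ((\neg T(p,p) \lor H(w,w)) \land (T(v,v) \land \neg H(u,v) \lor T(y,y)))

First replace A → B with ¬A ∨ B.
  \neg (\forall p\, \exists w\, (T(p,p) \land \neg H(w,w))) \land (\neg (\forall u\, \forall v\, (\neg T(v,v) \lor H(u,v))) \lor (\exists y\, T(y,y)))
Move each ¬ inward, flipping quantifiers it crosses:
  (\exists p\, \forall w\, (\neg T(p,p) \lor H(w,w))) \land ((\exists u\, \exists v\, (T(v,v) \land \neg H(u,v))) \lor (\exists y\, T(y,y)))
All bound variables are already distinct, so no renaming is needed.
Extract every quantifier outward, since the variables are now distinct and don't occur free across branches:
  \exists p\, \forall w\, \exists u\, \exists v\, \exists y\, ((\neg T(p,p) \lor H(w,w)) \land (T(v,v) \land \neg H(u,v) \lor T(y,y)))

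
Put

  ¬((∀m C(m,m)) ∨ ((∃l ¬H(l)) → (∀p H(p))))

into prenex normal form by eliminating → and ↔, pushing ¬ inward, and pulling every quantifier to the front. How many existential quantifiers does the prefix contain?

3

First replace A → B with ¬A ∨ B.
  ¬((∀m C(m,m)) ∨ ¬(∃l ¬H(l)) ∨ (∀p H(p)))
Move each ¬ inward, flipping quantifiers it crosses:
  (∃m ¬C(m,m)) ∧ (∃l ¬H(l)) ∧ (∃p ¬H(p))
All bound variables are already distinct, so no renaming is needed.
Pull the quantifiers to the front (each side's bound variable is not free in the other side):
  ∃m ∃l ∃p (¬C(m,m) ∧ ¬H(l) ∧ ¬H(p))
The prefix is ∃m ∃l ∃p: 0 universal, 3 existential.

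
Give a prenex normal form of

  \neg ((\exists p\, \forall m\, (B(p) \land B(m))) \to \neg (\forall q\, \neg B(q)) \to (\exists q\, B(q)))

\exists p\, \forall m\, \exists q\, \forall z\, (B(p) \land B(m) \land B(q) \land \neg B(z))

First replace A → B with ¬A ∨ B.
  \neg (\neg (\exists p\, \forall m\, (B(p) \land B(m))) \lor \neg \neg (\forall q\, \neg B(q)) \lor (\exists q\, B(q)))
Move each ¬ inward, flipping quantifiers it crosses:
  (\exists p\, \forall m\, (B(p) \land B(m))) \land (\exists q\, B(q)) \land (\forall q\, \neg B(q))
Give each quantifier a distinct variable: q↦z.
  (\exists p\, \forall m\, (B(p) \land B(m))) \land (\exists q\, B(q)) \land (\forall z\, \neg B(z))
Finally move all quantifiers to the prefix:
  \exists p\, \forall m\, \exists q\, \forall z\, (B(p) \land B(m) \land B(q) \land \neg B(z))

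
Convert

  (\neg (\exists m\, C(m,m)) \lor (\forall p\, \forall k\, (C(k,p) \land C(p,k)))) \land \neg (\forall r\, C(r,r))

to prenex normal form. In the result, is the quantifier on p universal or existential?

universal

Drive negations inward (¬∀x A ≡ ∃x ¬A, ¬∃x A ≡ ∀x ¬A, De Morgan for ∧/∨):
  ((\forall m\, \neg C(m,m)) \lor (\forall p\, \forall k\, (C(k,p) \land C(p,k)))) \land (\exists r\, \neg C(r,r))
Pull the quantifiers to the front (each side's bound variable is not free in the other side):
  \forall m\, \forall p\, \forall k\, \exists r\, ((\neg C(m,m) \lor C(k,p) \land C(p,k)) \land \neg C(r,r))
The quantifier \forall p sits under an even number of negations, so it remains universal.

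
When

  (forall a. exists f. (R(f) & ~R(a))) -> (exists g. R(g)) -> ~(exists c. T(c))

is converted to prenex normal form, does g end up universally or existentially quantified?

First replace A → B with ¬A ∨ B.
  ~(forall a. exists f. (R(f) & ~R(a))) | ~(exists g. R(g)) | ~(exists c. T(c))
Drive negations inward (¬∀x A ≡ ∃x ¬A, ¬∃x A ≡ ∀x ¬A, De Morgan for ∧/∨):
  (exists a. forall f. (~R(f) | R(a))) | (forall g. ~R(g)) | (forall c. ~T(c))
Finally move all quantifiers to the prefix:
  exists a. forall f. forall g. forall c. (~R(f) | R(a) | ~R(g) | ~T(c))
The quantifier exists g sits under an odd number of negations (counting the antecedent side of each →), so it flips to forall g.

universal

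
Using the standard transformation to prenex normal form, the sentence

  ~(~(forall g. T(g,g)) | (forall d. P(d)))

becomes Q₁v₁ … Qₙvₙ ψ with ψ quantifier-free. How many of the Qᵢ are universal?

Move each ¬ inward, flipping quantifiers it crosses:
  (forall g. T(g,g)) & (exists d. ~P(d))
Finally move all quantifiers to the prefix:
  forall g. exists d. (T(g,g) & ~P(d))
The prefix is forall g exists d: 1 universal, 1 existential.

1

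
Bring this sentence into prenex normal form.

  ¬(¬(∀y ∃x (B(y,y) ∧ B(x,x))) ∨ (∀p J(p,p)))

∀y ∃x ∃p (B(y,y) ∧ B(x,x) ∧ ¬J(p,p))

Move each ¬ inward, flipping quantifiers it crosses:
  (∀y ∃x (B(y,y) ∧ B(x,x))) ∧ (∃p ¬J(p,p))
All bound variables are already distinct, so no renaming is needed.
Extract every quantifier outward, since the variables are now distinct and don't occur free across branches:
  ∀y ∃x ∃p (B(y,y) ∧ B(x,x) ∧ ¬J(p,p))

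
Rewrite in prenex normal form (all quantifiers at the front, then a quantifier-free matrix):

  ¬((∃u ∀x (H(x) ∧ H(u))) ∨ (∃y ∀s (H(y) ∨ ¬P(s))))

Push ¬ through the quantifiers and connectives to reach negation normal form:
  (∀u ∃x (¬H(x) ∨ ¬H(u))) ∧ (∀y ∃s (¬H(y) ∧ P(s)))
All bound variables are already distinct, so no renaming is needed.
Pull the quantifiers to the front (each side's bound variable is not free in the other side):
  ∀u ∃x ∀y ∃s ((¬H(x) ∨ ¬H(u)) ∧ ¬H(y) ∧ P(s))

∀u ∃x ∀y ∃s ((¬H(x) ∨ ¬H(u)) ∧ ¬H(y) ∧ P(s))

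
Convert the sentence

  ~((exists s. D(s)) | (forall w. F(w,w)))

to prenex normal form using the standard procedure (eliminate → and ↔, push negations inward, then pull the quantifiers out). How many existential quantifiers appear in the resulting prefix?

Move each ¬ inward, flipping quantifiers it crosses:
  (forall s. ~D(s)) & (exists w. ~F(w,w))
All bound variables are already distinct, so no renaming is needed.
Pull the quantifiers to the front (each side's bound variable is not free in the other side):
  forall s. exists w. (~D(s) & ~F(w,w))
The prefix is forall s exists w: 1 universal, 1 existential.

1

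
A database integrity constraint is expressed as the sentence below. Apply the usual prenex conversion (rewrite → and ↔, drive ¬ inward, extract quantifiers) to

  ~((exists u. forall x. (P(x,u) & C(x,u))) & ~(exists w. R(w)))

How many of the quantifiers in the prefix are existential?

2

Drive negations inward (¬∀x A ≡ ∃x ¬A, ¬∃x A ≡ ∀x ¬A, De Morgan for ∧/∨):
  (forall u. exists x. (~P(x,u) | ~C(x,u))) | (exists w. R(w))
Pull the quantifiers to the front (each side's bound variable is not free in the other side):
  forall u. exists x. exists w. (~P(x,u) | ~C(x,u) | R(w))
The prefix is forall u exists x exists w: 1 universal, 2 existential.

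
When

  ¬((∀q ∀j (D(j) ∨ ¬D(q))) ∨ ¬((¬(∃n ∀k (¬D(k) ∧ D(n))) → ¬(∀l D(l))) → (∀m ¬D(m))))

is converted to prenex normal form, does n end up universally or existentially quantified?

First replace A → B with ¬A ∨ B.
  ¬((∀q ∀j (D(j) ∨ ¬D(q))) ∨ ¬(¬(¬¬(∃n ∀k (¬D(k) ∧ D(n))) ∨ ¬(∀l D(l))) ∨ (∀m ¬D(m))))
Move each ¬ inward, flipping quantifiers it crosses:
  (∃q ∃j (¬D(j) ∧ D(q))) ∧ ((∀n ∃k (D(k) ∨ ¬D(n))) ∧ (∀l D(l)) ∨ (∀m ¬D(m)))
Pull the quantifiers to the front (each side's bound variable is not free in the other side):
  ∃q ∃j ∀n ∃k ∀l ∀m (¬D(j) ∧ D(q) ∧ ((D(k) ∨ ¬D(n)) ∧ D(l) ∨ ¬D(m)))
The quantifier ∃n sits under an odd number of negations (counting the antecedent side of each →), so it flips to ∀n.

universal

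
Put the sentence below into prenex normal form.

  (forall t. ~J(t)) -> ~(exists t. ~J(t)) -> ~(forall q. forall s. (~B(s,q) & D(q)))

Eliminate → and ↔ using ¬ and ∨.
  ~(forall t. ~J(t)) | ~~(exists t. ~J(t)) | ~(forall q. forall s. (~B(s,q) & D(q)))
Push ¬ through the quantifiers and connectives to reach negation normal form:
  (exists t. J(t)) | (exists t. ~J(t)) | (exists q. exists s. (B(s,q) | ~D(q)))
Standardize variables apart so no two quantifiers bind the same name: t↦u.
  (exists t. J(t)) | (exists u. ~J(u)) | (exists q. exists s. (B(s,q) | ~D(q)))
Extract every quantifier outward, since the variables are now distinct and don't occur free across branches:
  exists t. exists u. exists q. exists s. (J(t) | ~J(u) | B(s,q) | ~D(q))

exists t. exists u. exists q. exists s. (J(t) | ~J(u) | B(s,q) | ~D(q))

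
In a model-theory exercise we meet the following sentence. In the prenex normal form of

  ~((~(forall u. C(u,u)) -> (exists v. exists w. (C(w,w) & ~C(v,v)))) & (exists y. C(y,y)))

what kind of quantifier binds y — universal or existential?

universal

Eliminate → and ↔ using ¬ and ∨.
  ~((~~(forall u. C(u,u)) | (exists v. exists w. (C(w,w) & ~C(v,v)))) & (exists y. C(y,y)))
Drive negations inward (¬∀x A ≡ ∃x ¬A, ¬∃x A ≡ ∀x ¬A, De Morgan for ∧/∨):
  (exists u. ~C(u,u)) & (forall v. forall w. (~C(w,w) | C(v,v))) | (forall y. ~C(y,y))
Pull the quantifiers to the front (each side's bound variable is not free in the other side):
  exists u. forall v. forall w. forall y. (~C(u,u) & (~C(w,w) | C(v,v)) | ~C(y,y))
The quantifier exists y sits under an odd number of negations (counting the antecedent side of each →), so it flips to forall y.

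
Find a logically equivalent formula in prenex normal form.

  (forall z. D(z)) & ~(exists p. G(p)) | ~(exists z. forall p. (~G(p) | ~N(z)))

Drive negations inward (¬∀x A ≡ ∃x ¬A, ¬∃x A ≡ ∀x ¬A, De Morgan for ∧/∨):
  (forall z. D(z)) & (forall p. ~G(p)) | (forall z. exists p. (G(p) & N(z)))
Give each quantifier a distinct variable: z↦u, p↦x1.
  (forall z. D(z)) & (forall p. ~G(p)) | (forall u. exists x1. (G(x1) & N(u)))
Pull the quantifiers to the front (each side's bound variable is not free in the other side):
  forall z. forall p. forall u. exists x1. (D(z) & ~G(p) | G(x1) & N(u))

forall z. forall p. forall u. exists x1. (D(z) & ~G(p) | G(x1) & N(u))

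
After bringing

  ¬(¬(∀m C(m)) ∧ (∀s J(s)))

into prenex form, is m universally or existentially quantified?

universal

Move each ¬ inward, flipping quantifiers it crosses:
  (∀m C(m)) ∨ (∃s ¬J(s))
Pull the quantifiers to the front (each side's bound variable is not free in the other side):
  ∀m ∃s (C(m) ∨ ¬J(s))
The quantifier ∀m sits under an even number of negations, so it remains universal.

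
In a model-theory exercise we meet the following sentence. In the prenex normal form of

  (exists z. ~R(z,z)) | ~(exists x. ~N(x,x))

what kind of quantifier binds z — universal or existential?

existential

Move each ¬ inward, flipping quantifiers it crosses:
  (exists z. ~R(z,z)) | (forall x. N(x,x))
Extract every quantifier outward, since the variables are now distinct and don't occur free across branches:
  exists z. forall x. (~R(z,z) | N(x,x))
The quantifier exists z sits under an even number of negations, so it remains existential.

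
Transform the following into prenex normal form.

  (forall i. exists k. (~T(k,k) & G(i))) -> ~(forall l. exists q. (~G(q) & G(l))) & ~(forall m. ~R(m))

Eliminate → and ↔ using ¬ and ∨.
  ~(forall i. exists k. (~T(k,k) & G(i))) | ~(forall l. exists q. (~G(q) & G(l))) & ~(forall m. ~R(m))
Push ¬ through the quantifiers and connectives to reach negation normal form:
  (exists i. forall k. (T(k,k) | ~G(i))) | (exists l. forall q. (G(q) | ~G(l))) & (exists m. R(m))
All bound variables are already distinct, so no renaming is needed.
Extract every quantifier outward, since the variables are now distinct and don't occur free across branches:
  exists i. forall k. exists l. forall q. exists m. (T(k,k) | ~G(i) | (G(q) | ~G(l)) & R(m))

exists i. forall k. exists l. forall q. exists m. (T(k,k) | ~G(i) | (G(q) | ~G(l)) & R(m))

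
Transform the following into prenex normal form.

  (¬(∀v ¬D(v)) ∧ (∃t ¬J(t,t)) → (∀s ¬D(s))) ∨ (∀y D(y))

First replace A → B with ¬A ∨ B.
  ¬(¬(∀v ¬D(v)) ∧ (∃t ¬J(t,t))) ∨ (∀s ¬D(s)) ∨ (∀y D(y))
Move each ¬ inward, flipping quantifiers it crosses:
  (∀v ¬D(v)) ∨ (∀t J(t,t)) ∨ (∀s ¬D(s)) ∨ (∀y D(y))
Extract every quantifier outward, since the variables are now distinct and don't occur free across branches:
  ∀v ∀t ∀s ∀y (¬D(v) ∨ J(t,t) ∨ ¬D(s) ∨ D(y))

∀v ∀t ∀s ∀y (¬D(v) ∨ J(t,t) ∨ ¬D(s) ∨ D(y))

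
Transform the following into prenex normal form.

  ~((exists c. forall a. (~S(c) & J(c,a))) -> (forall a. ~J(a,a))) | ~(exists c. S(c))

exists c. forall a. exists x. forall x1. (~S(c) & J(c,a) & J(x,x) | ~S(x1))

First replace A → B with ¬A ∨ B.
  ~(~(exists c. forall a. (~S(c) & J(c,a))) | (forall a. ~J(a,a))) | ~(exists c. S(c))
Push ¬ through the quantifiers and connectives to reach negation normal form:
  (exists c. forall a. (~S(c) & J(c,a))) & (exists a. J(a,a)) | (forall c. ~S(c))
Rename bound variables to avoid capture: a↦x, c↦x1.
  (exists c. forall a. (~S(c) & J(c,a))) & (exists x. J(x,x)) | (forall x1. ~S(x1))
Finally move all quantifiers to the prefix:
  exists c. forall a. exists x. forall x1. (~S(c) & J(c,a) & J(x,x) | ~S(x1))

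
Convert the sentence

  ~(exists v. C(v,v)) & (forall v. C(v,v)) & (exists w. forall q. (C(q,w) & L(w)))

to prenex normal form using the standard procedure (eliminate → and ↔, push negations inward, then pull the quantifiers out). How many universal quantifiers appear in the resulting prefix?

3

Move each ¬ inward, flipping quantifiers it crosses:
  (forall v. ~C(v,v)) & (forall v. C(v,v)) & (exists w. forall q. (C(q,w) & L(w)))
Give each quantifier a distinct variable: v↦z.
  (forall v. ~C(v,v)) & (forall z. C(z,z)) & (exists w. forall q. (C(q,w) & L(w)))
Extract every quantifier outward, since the variables are now distinct and don't occur free across branches:
  forall v. forall z. exists w. forall q. (~C(v,v) & C(z,z) & C(q,w) & L(w))
The prefix is forall v forall z exists w forall q: 3 universal, 1 existential.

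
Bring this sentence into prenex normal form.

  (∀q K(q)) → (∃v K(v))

Rewrite implications/biconditionals: A → B as ¬A ∨ B.
  ¬(∀q K(q)) ∨ (∃v K(v))
Drive negations inward (¬∀x A ≡ ∃x ¬A, ¬∃x A ≡ ∀x ¬A, De Morgan for ∧/∨):
  (∃q ¬K(q)) ∨ (∃v K(v))
All bound variables are already distinct, so no renaming is needed.
Pull the quantifiers to the front (each side's bound variable is not free in the other side):
  ∃q ∃v (¬K(q) ∨ K(v))

∃q ∃v (¬K(q) ∨ K(v))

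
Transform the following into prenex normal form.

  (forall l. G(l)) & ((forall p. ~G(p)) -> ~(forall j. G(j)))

First replace A → B with ¬A ∨ B.
  (forall l. G(l)) & (~(forall p. ~G(p)) | ~(forall j. G(j)))
Push ¬ through the quantifiers and connectives to reach negation normal form:
  (forall l. G(l)) & ((exists p. G(p)) | (exists j. ~G(j)))
Extract every quantifier outward, since the variables are now distinct and don't occur free across branches:
  forall l. exists p. exists j. (G(l) & (G(p) | ~G(j)))

forall l. exists p. exists j. (G(l) & (G(p) | ~G(j)))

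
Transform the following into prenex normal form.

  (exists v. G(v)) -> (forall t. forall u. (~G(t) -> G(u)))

First replace A → B with ¬A ∨ B.
  ~(exists v. G(v)) | (forall t. forall u. (~~G(t) | G(u)))
Move each ¬ inward, flipping quantifiers it crosses:
  (forall v. ~G(v)) | (forall t. forall u. (G(t) | G(u)))
Pull the quantifiers to the front (each side's bound variable is not free in the other side):
  forall v. forall t. forall u. (~G(v) | G(t) | G(u))

forall v. forall t. forall u. (~G(v) | G(t) | G(u))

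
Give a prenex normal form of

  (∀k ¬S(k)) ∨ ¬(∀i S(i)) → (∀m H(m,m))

∃k ∀i ∀m (S(k) ∧ S(i) ∨ H(m,m))

First replace A → B with ¬A ∨ B.
  ¬((∀k ¬S(k)) ∨ ¬(∀i S(i))) ∨ (∀m H(m,m))
Push ¬ through the quantifiers and connectives to reach negation normal form:
  (∃k S(k)) ∧ (∀i S(i)) ∨ (∀m H(m,m))
All bound variables are already distinct, so no renaming is needed.
Extract every quantifier outward, since the variables are now distinct and don't occur free across branches:
  ∃k ∀i ∀m (S(k) ∧ S(i) ∨ H(m,m))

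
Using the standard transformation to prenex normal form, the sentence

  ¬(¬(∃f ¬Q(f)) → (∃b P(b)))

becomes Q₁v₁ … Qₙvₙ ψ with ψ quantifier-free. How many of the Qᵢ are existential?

0

First replace A → B with ¬A ∨ B.
  ¬(¬¬(∃f ¬Q(f)) ∨ (∃b P(b)))
Move each ¬ inward, flipping quantifiers it crosses:
  (∀f Q(f)) ∧ (∀b ¬P(b))
All bound variables are already distinct, so no renaming is needed.
Pull the quantifiers to the front (each side's bound variable is not free in the other side):
  ∀f ∀b (Q(f) ∧ ¬P(b))
The prefix is ∀f ∀b: 2 universal, 0 existential.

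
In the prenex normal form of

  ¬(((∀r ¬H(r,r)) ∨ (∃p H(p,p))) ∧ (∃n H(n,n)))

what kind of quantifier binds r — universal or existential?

Move each ¬ inward, flipping quantifiers it crosses:
  (∃r H(r,r)) ∧ (∀p ¬H(p,p)) ∨ (∀n ¬H(n,n))
All bound variables are already distinct, so no renaming is needed.
Pull the quantifiers to the front (each side's bound variable is not free in the other side):
  ∃r ∀p ∀n (H(r,r) ∧ ¬H(p,p) ∨ ¬H(n,n))
The quantifier ∀r sits under an odd number of negations, so it flips to ∃r.

existential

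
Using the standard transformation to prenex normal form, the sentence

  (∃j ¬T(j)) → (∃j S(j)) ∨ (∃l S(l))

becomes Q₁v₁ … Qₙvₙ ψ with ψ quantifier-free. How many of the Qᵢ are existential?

2

Eliminate → and ↔ using ¬ and ∨.
  ¬(∃j ¬T(j)) ∨ (∃j S(j)) ∨ (∃l S(l))
Push ¬ through the quantifiers and connectives to reach negation normal form:
  (∀j T(j)) ∨ (∃j S(j)) ∨ (∃l S(l))
Standardize variables apart so no two quantifiers bind the same name: j↦q.
  (∀j T(j)) ∨ (∃q S(q)) ∨ (∃l S(l))
Pull the quantifiers to the front (each side's bound variable is not free in the other side):
  ∀j ∃q ∃l (T(j) ∨ S(q) ∨ S(l))
The prefix is ∀j ∃q ∃l: 1 universal, 2 existential.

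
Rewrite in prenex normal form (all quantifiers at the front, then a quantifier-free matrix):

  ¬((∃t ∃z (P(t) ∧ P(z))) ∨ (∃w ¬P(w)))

Push ¬ through the quantifiers and connectives to reach negation normal form:
  (∀t ∀z (¬P(t) ∨ ¬P(z))) ∧ (∀w P(w))
All bound variables are already distinct, so no renaming is needed.
Extract every quantifier outward, since the variables are now distinct and don't occur free across branches:
  ∀t ∀z ∀w ((¬P(t) ∨ ¬P(z)) ∧ P(w))

∀t ∀z ∀w ((¬P(t) ∨ ¬P(z)) ∧ P(w))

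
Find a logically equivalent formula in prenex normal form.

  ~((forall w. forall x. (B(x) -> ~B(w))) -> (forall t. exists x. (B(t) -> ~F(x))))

forall w. forall x. exists t. forall z1. ((~B(x) | ~B(w)) & B(t) & F(z1))

Rewrite implications/biconditionals: A → B as ¬A ∨ B.
  ~(~(forall w. forall x. (~B(x) | ~B(w))) | (forall t. exists x. (~B(t) | ~F(x))))
Drive negations inward (¬∀x A ≡ ∃x ¬A, ¬∃x A ≡ ∀x ¬A, De Morgan for ∧/∨):
  (forall w. forall x. (~B(x) | ~B(w))) & (exists t. forall x. (B(t) & F(x)))
Rename bound variables to avoid capture: x↦z1.
  (forall w. forall x. (~B(x) | ~B(w))) & (exists t. forall z1. (B(t) & F(z1)))
Extract every quantifier outward, since the variables are now distinct and don't occur free across branches:
  forall w. forall x. exists t. forall z1. ((~B(x) | ~B(w)) & B(t) & F(z1))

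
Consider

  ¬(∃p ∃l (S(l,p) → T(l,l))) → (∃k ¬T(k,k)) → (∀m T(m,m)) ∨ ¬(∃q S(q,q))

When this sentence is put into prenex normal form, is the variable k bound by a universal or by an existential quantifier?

universal

First replace A → B with ¬A ∨ B.
  ¬¬(∃p ∃l (¬S(l,p) ∨ T(l,l))) ∨ ¬(∃k ¬T(k,k)) ∨ (∀m T(m,m)) ∨ ¬(∃q S(q,q))
Push ¬ through the quantifiers and connectives to reach negation normal form:
  (∃p ∃l (¬S(l,p) ∨ T(l,l))) ∨ (∀k T(k,k)) ∨ (∀m T(m,m)) ∨ (∀q ¬S(q,q))
All bound variables are already distinct, so no renaming is needed.
Finally move all quantifiers to the prefix:
  ∃p ∃l ∀k ∀m ∀q (¬S(l,p) ∨ T(l,l) ∨ T(k,k) ∨ T(m,m) ∨ ¬S(q,q))
The quantifier ∃k sits under an odd number of negations (counting the antecedent side of each →), so it flips to ∀k.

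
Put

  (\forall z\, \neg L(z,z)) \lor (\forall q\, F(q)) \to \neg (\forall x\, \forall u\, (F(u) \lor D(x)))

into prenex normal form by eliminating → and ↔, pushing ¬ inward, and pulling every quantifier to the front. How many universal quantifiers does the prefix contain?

Eliminate → and ↔ using ¬ and ∨.
  \neg ((\forall z\, \neg L(z,z)) \lor (\forall q\, F(q))) \lor \neg (\forall x\, \forall u\, (F(u) \lor D(x)))
Drive negations inward (¬∀x A ≡ ∃x ¬A, ¬∃x A ≡ ∀x ¬A, De Morgan for ∧/∨):
  (\exists z\, L(z,z)) \land (\exists q\, \neg F(q)) \lor (\exists x\, \exists u\, (\neg F(u) \land \neg D(x)))
All bound variables are already distinct, so no renaming is needed.
Extract every quantifier outward, since the variables are now distinct and don't occur free across branches:
  \exists z\, \exists q\, \exists x\, \exists u\, (L(z,z) \land \neg F(q) \lor \neg F(u) \land \neg D(x))
The prefix is \exists z \exists q \exists x \exists u: 0 universal, 4 existential.

0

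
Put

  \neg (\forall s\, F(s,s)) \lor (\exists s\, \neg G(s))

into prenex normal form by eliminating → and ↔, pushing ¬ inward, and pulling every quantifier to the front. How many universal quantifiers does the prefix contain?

0

Drive negations inward (¬∀x A ≡ ∃x ¬A, ¬∃x A ≡ ∀x ¬A, De Morgan for ∧/∨):
  (\exists s\, \neg F(s,s)) \lor (\exists s\, \neg G(s))
Standardize variables apart so no two quantifiers bind the same name: s↦x.
  (\exists s\, \neg F(s,s)) \lor (\exists x\, \neg G(x))
Pull the quantifiers to the front (each side's bound variable is not free in the other side):
  \exists s\, \exists x\, (\neg F(s,s) \lor \neg G(x))
The prefix is \exists s \exists x: 0 universal, 2 existential.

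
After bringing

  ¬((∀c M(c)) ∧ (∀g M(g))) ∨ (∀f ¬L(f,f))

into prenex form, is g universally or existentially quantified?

Push ¬ through the quantifiers and connectives to reach negation normal form:
  (∃c ¬M(c)) ∨ (∃g ¬M(g)) ∨ (∀f ¬L(f,f))
All bound variables are already distinct, so no renaming is needed.
Extract every quantifier outward, since the variables are now distinct and don't occur free across branches:
  ∃c ∃g ∀f (¬M(c) ∨ ¬M(g) ∨ ¬L(f,f))
The quantifier ∀g sits under an odd number of negations, so it flips to ∃g.

existential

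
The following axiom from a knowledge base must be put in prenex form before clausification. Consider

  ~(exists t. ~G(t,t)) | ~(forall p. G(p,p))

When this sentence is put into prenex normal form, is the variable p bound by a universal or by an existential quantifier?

existential

Move each ¬ inward, flipping quantifiers it crosses:
  (forall t. G(t,t)) | (exists p. ~G(p,p))
Finally move all quantifiers to the prefix:
  forall t. exists p. (G(t,t) | ~G(p,p))
The quantifier forall p sits under an odd number of negations, so it flips to exists p.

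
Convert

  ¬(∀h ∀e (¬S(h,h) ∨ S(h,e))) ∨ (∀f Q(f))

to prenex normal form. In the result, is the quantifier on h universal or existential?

Push ¬ through the quantifiers and connectives to reach negation normal form:
  (∃h ∃e (S(h,h) ∧ ¬S(h,e))) ∨ (∀f Q(f))
Extract every quantifier outward, since the variables are now distinct and don't occur free across branches:
  ∃h ∃e ∀f (S(h,h) ∧ ¬S(h,e) ∨ Q(f))
The quantifier ∀h sits under an odd number of negations, so it flips to ∃h.

existential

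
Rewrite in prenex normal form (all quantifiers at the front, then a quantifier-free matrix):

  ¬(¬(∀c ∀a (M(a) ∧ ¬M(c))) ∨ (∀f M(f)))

Move each ¬ inward, flipping quantifiers it crosses:
  (∀c ∀a (M(a) ∧ ¬M(c))) ∧ (∃f ¬M(f))
Finally move all quantifiers to the prefix:
  ∀c ∀a ∃f (M(a) ∧ ¬M(c) ∧ ¬M(f))

∀c ∀a ∃f (M(a) ∧ ¬M(c) ∧ ¬M(f))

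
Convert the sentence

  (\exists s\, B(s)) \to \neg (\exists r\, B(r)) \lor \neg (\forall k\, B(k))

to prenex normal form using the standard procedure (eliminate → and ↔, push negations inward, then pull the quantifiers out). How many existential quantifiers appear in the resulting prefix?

1

Eliminate → and ↔ using ¬ and ∨.
  \neg (\exists s\, B(s)) \lor \neg (\exists r\, B(r)) \lor \neg (\forall k\, B(k))
Drive negations inward (¬∀x A ≡ ∃x ¬A, ¬∃x A ≡ ∀x ¬A, De Morgan for ∧/∨):
  (\forall s\, \neg B(s)) \lor (\forall r\, \neg B(r)) \lor (\exists k\, \neg B(k))
Finally move all quantifiers to the prefix:
  \forall s\, \forall r\, \exists k\, (\neg B(s) \lor \neg B(r) \lor \neg B(k))
The prefix is \forall s \forall r \exists k: 2 universal, 1 existential.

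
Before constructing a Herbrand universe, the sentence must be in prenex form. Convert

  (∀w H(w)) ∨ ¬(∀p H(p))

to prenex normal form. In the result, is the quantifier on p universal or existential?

Drive negations inward (¬∀x A ≡ ∃x ¬A, ¬∃x A ≡ ∀x ¬A, De Morgan for ∧/∨):
  (∀w H(w)) ∨ (∃p ¬H(p))
All bound variables are already distinct, so no renaming is needed.
Pull the quantifiers to the front (each side's bound variable is not free in the other side):
  ∀w ∃p (H(w) ∨ ¬H(p))
The quantifier ∀p sits under an odd number of negations, so it flips to ∃p.

existential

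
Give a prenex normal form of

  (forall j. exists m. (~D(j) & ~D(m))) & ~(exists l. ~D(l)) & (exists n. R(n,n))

Drive negations inward (¬∀x A ≡ ∃x ¬A, ¬∃x A ≡ ∀x ¬A, De Morgan for ∧/∨):
  (forall j. exists m. (~D(j) & ~D(m))) & (forall l. D(l)) & (exists n. R(n,n))
All bound variables are already distinct, so no renaming is needed.
Pull the quantifiers to the front (each side's bound variable is not free in the other side):
  forall j. exists m. forall l. exists n. (~D(j) & ~D(m) & D(l) & R(n,n))

forall j. exists m. forall l. exists n. (~D(j) & ~D(m) & D(l) & R(n,n))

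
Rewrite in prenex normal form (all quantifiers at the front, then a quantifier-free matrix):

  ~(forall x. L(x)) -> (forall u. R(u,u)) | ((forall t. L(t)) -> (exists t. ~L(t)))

forall x. forall u. exists t. exists w. (L(x) | R(u,u) | ~L(t) | ~L(w))

First replace A → B with ¬A ∨ B.
  ~~(forall x. L(x)) | (forall u. R(u,u)) | ~(forall t. L(t)) | (exists t. ~L(t))
Drive negations inward (¬∀x A ≡ ∃x ¬A, ¬∃x A ≡ ∀x ¬A, De Morgan for ∧/∨):
  (forall x. L(x)) | (forall u. R(u,u)) | (exists t. ~L(t)) | (exists t. ~L(t))
Standardize variables apart so no two quantifiers bind the same name: t↦w.
  (forall x. L(x)) | (forall u. R(u,u)) | (exists t. ~L(t)) | (exists w. ~L(w))
Pull the quantifiers to the front (each side's bound variable is not free in the other side):
  forall x. forall u. exists t. exists w. (L(x) | R(u,u) | ~L(t) | ~L(w))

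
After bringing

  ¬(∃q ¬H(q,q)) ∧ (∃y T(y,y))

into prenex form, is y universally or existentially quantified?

Move each ¬ inward, flipping quantifiers it crosses:
  (∀q H(q,q)) ∧ (∃y T(y,y))
Extract every quantifier outward, since the variables are now distinct and don't occur free across branches:
  ∀q ∃y (H(q,q) ∧ T(y,y))
The quantifier ∃y sits under an even number of negations, so it remains existential.

existential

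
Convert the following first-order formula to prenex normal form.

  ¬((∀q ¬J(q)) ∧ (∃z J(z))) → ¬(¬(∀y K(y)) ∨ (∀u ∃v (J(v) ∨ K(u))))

Eliminate → and ↔ using ¬ and ∨.
  ¬¬((∀q ¬J(q)) ∧ (∃z J(z))) ∨ ¬(¬(∀y K(y)) ∨ (∀u ∃v (J(v) ∨ K(u))))
Push ¬ through the quantifiers and connectives to reach negation normal form:
  (∀q ¬J(q)) ∧ (∃z J(z)) ∨ (∀y K(y)) ∧ (∃u ∀v (¬J(v) ∧ ¬K(u)))
All bound variables are already distinct, so no renaming is needed.
Finally move all quantifiers to the prefix:
  ∀q ∃z ∀y ∃u ∀v (¬J(q) ∧ J(z) ∨ K(y) ∧ ¬J(v) ∧ ¬K(u))

∀q ∃z ∀y ∃u ∀v (¬J(q) ∧ J(z) ∨ K(y) ∧ ¬J(v) ∧ ¬K(u))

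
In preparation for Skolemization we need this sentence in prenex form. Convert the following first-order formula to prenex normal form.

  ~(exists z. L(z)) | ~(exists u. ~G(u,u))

Move each ¬ inward, flipping quantifiers it crosses:
  (forall z. ~L(z)) | (forall u. G(u,u))
Extract every quantifier outward, since the variables are now distinct and don't occur free across branches:
  forall z. forall u. (~L(z) | G(u,u))

forall z. forall u. (~L(z) | G(u,u))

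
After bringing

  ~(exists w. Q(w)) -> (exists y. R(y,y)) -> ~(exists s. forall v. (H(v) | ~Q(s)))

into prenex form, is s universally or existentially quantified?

First replace A → B with ¬A ∨ B.
  ~~(exists w. Q(w)) | ~(exists y. R(y,y)) | ~(exists s. forall v. (H(v) | ~Q(s)))
Move each ¬ inward, flipping quantifiers it crosses:
  (exists w. Q(w)) | (forall y. ~R(y,y)) | (forall s. exists v. (~H(v) & Q(s)))
Finally move all quantifiers to the prefix:
  exists w. forall y. forall s. exists v. (Q(w) | ~R(y,y) | ~H(v) & Q(s))
The quantifier exists s sits under an odd number of negations (counting the antecedent side of each →), so it flips to forall s.

universal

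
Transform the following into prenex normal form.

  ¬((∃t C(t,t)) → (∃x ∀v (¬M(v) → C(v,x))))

Rewrite implications/biconditionals: A → B as ¬A ∨ B.
  ¬(¬(∃t C(t,t)) ∨ (∃x ∀v (¬¬M(v) ∨ C(v,x))))
Push ¬ through the quantifiers and connectives to reach negation normal form:
  (∃t C(t,t)) ∧ (∀x ∃v (¬M(v) ∧ ¬C(v,x)))
All bound variables are already distinct, so no renaming is needed.
Pull the quantifiers to the front (each side's bound variable is not free in the other side):
  ∃t ∀x ∃v (C(t,t) ∧ ¬M(v) ∧ ¬C(v,x))

∃t ∀x ∃v (C(t,t) ∧ ¬M(v) ∧ ¬C(v,x))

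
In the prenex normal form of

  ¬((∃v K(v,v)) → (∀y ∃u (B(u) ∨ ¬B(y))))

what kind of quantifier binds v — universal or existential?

Rewrite implications/biconditionals: A → B as ¬A ∨ B.
  ¬(¬(∃v K(v,v)) ∨ (∀y ∃u (B(u) ∨ ¬B(y))))
Move each ¬ inward, flipping quantifiers it crosses:
  (∃v K(v,v)) ∧ (∃y ∀u (¬B(u) ∧ B(y)))
All bound variables are already distinct, so no renaming is needed.
Pull the quantifiers to the front (each side's bound variable is not free in the other side):
  ∃v ∃y ∀u (K(v,v) ∧ ¬B(u) ∧ B(y))
The quantifier ∃v sits under an even number of negations (counting the antecedent side of each →), so it remains existential.

existential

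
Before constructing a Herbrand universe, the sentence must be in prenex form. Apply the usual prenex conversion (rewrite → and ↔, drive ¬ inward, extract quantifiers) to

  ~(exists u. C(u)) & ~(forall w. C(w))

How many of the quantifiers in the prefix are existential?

1

Drive negations inward (¬∀x A ≡ ∃x ¬A, ¬∃x A ≡ ∀x ¬A, De Morgan for ∧/∨):
  (forall u. ~C(u)) & (exists w. ~C(w))
All bound variables are already distinct, so no renaming is needed.
Pull the quantifiers to the front (each side's bound variable is not free in the other side):
  forall u. exists w. (~C(u) & ~C(w))
The prefix is forall u exists w: 1 universal, 1 existential.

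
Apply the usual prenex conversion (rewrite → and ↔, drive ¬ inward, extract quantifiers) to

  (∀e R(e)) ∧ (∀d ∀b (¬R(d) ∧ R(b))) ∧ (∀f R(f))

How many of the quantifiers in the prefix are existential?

All bound variables are already distinct, so no renaming is needed.
Pull the quantifiers to the front (each side's bound variable is not free in the other side):
  ∀e ∀d ∀b ∀f (R(e) ∧ ¬R(d) ∧ R(b) ∧ R(f))
The prefix is ∀e ∀d ∀b ∀f: 4 universal, 0 existential.

0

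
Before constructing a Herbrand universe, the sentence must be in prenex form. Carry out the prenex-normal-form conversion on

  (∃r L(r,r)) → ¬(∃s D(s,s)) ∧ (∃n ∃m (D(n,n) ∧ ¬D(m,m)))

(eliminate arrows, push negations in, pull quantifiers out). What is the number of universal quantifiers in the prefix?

First replace A → B with ¬A ∨ B.
  ¬(∃r L(r,r)) ∨ ¬(∃s D(s,s)) ∧ (∃n ∃m (D(n,n) ∧ ¬D(m,m)))
Drive negations inward (¬∀x A ≡ ∃x ¬A, ¬∃x A ≡ ∀x ¬A, De Morgan for ∧/∨):
  (∀r ¬L(r,r)) ∨ (∀s ¬D(s,s)) ∧ (∃n ∃m (D(n,n) ∧ ¬D(m,m)))
Extract every quantifier outward, since the variables are now distinct and don't occur free across branches:
  ∀r ∀s ∃n ∃m (¬L(r,r) ∨ ¬D(s,s) ∧ D(n,n) ∧ ¬D(m,m))
The prefix is ∀r ∀s ∃n ∃m: 2 universal, 2 existential.

2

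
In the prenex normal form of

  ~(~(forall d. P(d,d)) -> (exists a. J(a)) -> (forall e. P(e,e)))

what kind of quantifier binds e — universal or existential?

existential

Eliminate → and ↔ using ¬ and ∨.
  ~(~~(forall d. P(d,d)) | ~(exists a. J(a)) | (forall e. P(e,e)))
Push ¬ through the quantifiers and connectives to reach negation normal form:
  (exists d. ~P(d,d)) & (exists a. J(a)) & (exists e. ~P(e,e))
Extract every quantifier outward, since the variables are now distinct and don't occur free across branches:
  exists d. exists a. exists e. (~P(d,d) & J(a) & ~P(e,e))
The quantifier forall e sits under an odd number of negations (counting the antecedent side of each →), so it flips to exists e.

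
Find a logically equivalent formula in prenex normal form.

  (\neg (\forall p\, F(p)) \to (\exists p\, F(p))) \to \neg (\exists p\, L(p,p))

\exists p\, \forall w1\, \forall y1\, (\neg F(p) \land \neg F(w1) \lor \neg L(y1,y1))

Rewrite implications/biconditionals: A → B as ¬A ∨ B.
  \neg (\neg \neg (\forall p\, F(p)) \lor (\exists p\, F(p))) \lor \neg (\exists p\, L(p,p))
Move each ¬ inward, flipping quantifiers it crosses:
  (\exists p\, \neg F(p)) \land (\forall p\, \neg F(p)) \lor (\forall p\, \neg L(p,p))
Standardize variables apart so no two quantifiers bind the same name: p↦w1, p↦y1.
  (\exists p\, \neg F(p)) \land (\forall w1\, \neg F(w1)) \lor (\forall y1\, \neg L(y1,y1))
Pull the quantifiers to the front (each side's bound variable is not free in the other side):
  \exists p\, \forall w1\, \forall y1\, (\neg F(p) \land \neg F(w1) \lor \neg L(y1,y1))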